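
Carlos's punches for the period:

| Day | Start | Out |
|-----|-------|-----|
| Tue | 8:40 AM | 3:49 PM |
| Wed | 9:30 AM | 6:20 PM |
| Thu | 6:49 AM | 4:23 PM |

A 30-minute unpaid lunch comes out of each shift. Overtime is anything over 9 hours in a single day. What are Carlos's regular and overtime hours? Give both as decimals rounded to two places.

Regular 23.98 hours, overtime 0.07 hours

Tue: 8:40 AM–3:49 PM = 7 h 9 min; less 30 min break → 6 h 39 min
Wed: 9:30 AM–6:20 PM = 8 h 50 min; less 30 min break → 8 h 20 min
Thu: 6:49 AM–4:23 PM = 9 h 34 min; less 30 min break → 9 h 4 min
Tue reg 6 h 39 min / OT 0 h 0 min; Wed reg 8 h 20 min / OT 0 h 0 min; Thu reg 9 h 0 min / OT 0 h 4 min.
Totals: regular 23 h 59 min, overtime 0 h 4 min.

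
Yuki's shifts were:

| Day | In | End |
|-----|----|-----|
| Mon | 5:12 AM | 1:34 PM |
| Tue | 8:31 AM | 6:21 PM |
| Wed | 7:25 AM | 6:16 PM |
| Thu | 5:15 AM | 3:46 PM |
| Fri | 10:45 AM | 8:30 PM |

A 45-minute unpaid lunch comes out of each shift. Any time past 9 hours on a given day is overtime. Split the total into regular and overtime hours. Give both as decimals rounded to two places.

Mon: 5:12 AM–1:34 PM = 8 h 22 min; less 45 min break → 7 h 37 min
Tue: 8:31 AM–6:21 PM = 9 h 50 min; less 45 min break → 9 h 5 min
Wed: 7:25 AM–6:16 PM = 10 h 51 min; less 45 min break → 10 h 6 min
Thu: 5:15 AM–3:46 PM = 10 h 31 min; less 45 min break → 9 h 46 min
Fri: 10:45 AM–8:30 PM = 9 h 45 min; less 45 min break → 9 h 0 min
Mon reg 7 h 37 min / OT 0 h 0 min; Tue reg 9 h 0 min / OT 0 h 5 min; Wed reg 9 h 0 min / OT 1 h 6 min; Thu reg 9 h 0 min / OT 0 h 46 min; Fri reg 9 h 0 min / OT 0 h 0 min.
Totals: regular 43 h 37 min, overtime 1 h 57 min.

Regular 43.62 hours, overtime 1.95 hours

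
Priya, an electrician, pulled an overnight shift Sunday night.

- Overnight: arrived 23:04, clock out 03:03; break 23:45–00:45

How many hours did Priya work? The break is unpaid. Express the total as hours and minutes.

Overnight: 23:04 → midnight = 0 h 56 min; midnight → 03:03 = 3 h 3 min; span 3 h 59 min; less 60 min break → 2 h 59 min

2 h 59 min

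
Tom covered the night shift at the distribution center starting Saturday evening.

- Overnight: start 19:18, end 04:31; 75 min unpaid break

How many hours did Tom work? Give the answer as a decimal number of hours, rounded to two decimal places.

7.97 hours

Overnight: 19:18 → midnight = 4 h 42 min; midnight → 04:31 = 4 h 31 min; span 9 h 13 min; less 75 min break → 7 h 58 min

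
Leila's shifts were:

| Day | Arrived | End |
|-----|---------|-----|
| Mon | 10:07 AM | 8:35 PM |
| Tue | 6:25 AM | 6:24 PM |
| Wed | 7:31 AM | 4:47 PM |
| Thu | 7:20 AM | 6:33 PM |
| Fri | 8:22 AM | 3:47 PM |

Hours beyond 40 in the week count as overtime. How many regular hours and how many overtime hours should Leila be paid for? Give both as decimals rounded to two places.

Regular 40.00 hours, overtime 10.35 hours

Mon: 10:07 AM–8:35 PM = 10 h 28 min
Tue: 6:25 AM–6:24 PM = 11 h 59 min
Wed: 7:31 AM–4:47 PM = 9 h 16 min
Thu: 7:20 AM–6:33 PM = 11 h 13 min
Fri: 8:22 AM–3:47 PM = 7 h 25 min
Total worked: 50 h 21 min = 50.35 h.
Threshold 40 h → overtime 10 h 21 min, regular 40 h 0 min.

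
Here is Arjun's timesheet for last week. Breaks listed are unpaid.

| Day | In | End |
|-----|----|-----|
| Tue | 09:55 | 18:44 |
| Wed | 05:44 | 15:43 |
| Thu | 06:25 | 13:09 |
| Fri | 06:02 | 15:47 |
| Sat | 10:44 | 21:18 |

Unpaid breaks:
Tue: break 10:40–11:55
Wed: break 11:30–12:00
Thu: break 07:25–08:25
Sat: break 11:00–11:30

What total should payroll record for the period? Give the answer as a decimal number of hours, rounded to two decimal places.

42.60 hours

Tue: 09:55–18:44 = 8 h 49 min; less 75 min break → 7 h 34 min
Wed: 05:44–15:43 = 9 h 59 min; less 30 min break → 9 h 29 min
Thu: 06:25–13:09 = 6 h 44 min; less 60 min break → 5 h 44 min
Fri: 06:02–15:47 = 9 h 45 min
Sat: 10:44–21:18 = 10 h 34 min; less 30 min break → 10 h 4 min
Total: 7 h 34 min + 9 h 29 min + 5 h 44 min + 9 h 45 min + 10 h 4 min = 42 h 36 min.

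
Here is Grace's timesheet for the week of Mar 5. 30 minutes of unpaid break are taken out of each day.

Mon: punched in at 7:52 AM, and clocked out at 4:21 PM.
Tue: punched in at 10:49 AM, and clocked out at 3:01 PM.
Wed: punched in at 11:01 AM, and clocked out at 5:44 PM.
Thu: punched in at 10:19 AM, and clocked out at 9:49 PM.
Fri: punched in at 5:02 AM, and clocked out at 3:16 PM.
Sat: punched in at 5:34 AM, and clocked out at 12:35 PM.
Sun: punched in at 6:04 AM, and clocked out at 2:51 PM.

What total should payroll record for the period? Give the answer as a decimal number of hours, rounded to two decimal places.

53.43 hours

Mon: 7:52 AM–4:21 PM = 8 h 29 min; less 30 min break → 7 h 59 min
Tue: 10:49 AM–3:01 PM = 4 h 12 min; less 30 min break → 3 h 42 min
Wed: 11:01 AM–5:44 PM = 6 h 43 min; less 30 min break → 6 h 13 min
Thu: 10:19 AM–9:49 PM = 11 h 30 min; less 30 min break → 11 h 0 min
Fri: 5:02 AM–3:16 PM = 10 h 14 min; less 30 min break → 9 h 44 min
Sat: 5:34 AM–12:35 PM = 7 h 1 min; less 30 min break → 6 h 31 min
Sun: 6:04 AM–2:51 PM = 8 h 47 min; less 30 min break → 8 h 17 min
Total: 7 h 59 min + 3 h 42 min + 6 h 13 min + 11 h 0 min + 9 h 44 min + 6 h 31 min + 8 h 17 min = 53 h 26 min.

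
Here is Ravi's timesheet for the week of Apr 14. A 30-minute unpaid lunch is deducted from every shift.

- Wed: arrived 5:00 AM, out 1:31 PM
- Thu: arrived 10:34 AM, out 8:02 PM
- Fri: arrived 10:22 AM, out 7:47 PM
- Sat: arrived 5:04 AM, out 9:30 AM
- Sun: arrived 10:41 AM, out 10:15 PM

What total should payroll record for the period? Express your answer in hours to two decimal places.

40.90 hours

Wed: 5:00 AM–1:31 PM = 8 h 31 min; less 30 min break → 8 h 1 min
Thu: 10:34 AM–8:02 PM = 9 h 28 min; less 30 min break → 8 h 58 min
Fri: 10:22 AM–7:47 PM = 9 h 25 min; less 30 min break → 8 h 55 min
Sat: 5:04 AM–9:30 AM = 4 h 26 min; less 30 min break → 3 h 56 min
Sun: 10:41 AM–10:15 PM = 11 h 34 min; less 30 min break → 11 h 4 min
Total: 8 h 1 min + 8 h 58 min + 8 h 55 min + 3 h 56 min + 11 h 4 min = 40 h 54 min.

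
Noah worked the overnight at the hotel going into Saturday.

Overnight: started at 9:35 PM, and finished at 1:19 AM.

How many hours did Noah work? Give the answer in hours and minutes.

Overnight: 9:35 PM → midnight = 2 h 25 min; midnight → 1:19 AM = 1 h 19 min; span 3 h 44 min

3 h 44 min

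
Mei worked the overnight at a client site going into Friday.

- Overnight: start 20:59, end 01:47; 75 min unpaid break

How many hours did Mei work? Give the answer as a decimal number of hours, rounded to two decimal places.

3.55 hours

Overnight: 20:59 → midnight = 3 h 1 min; midnight → 01:47 = 1 h 47 min; span 4 h 48 min; less 75 min break → 3 h 33 min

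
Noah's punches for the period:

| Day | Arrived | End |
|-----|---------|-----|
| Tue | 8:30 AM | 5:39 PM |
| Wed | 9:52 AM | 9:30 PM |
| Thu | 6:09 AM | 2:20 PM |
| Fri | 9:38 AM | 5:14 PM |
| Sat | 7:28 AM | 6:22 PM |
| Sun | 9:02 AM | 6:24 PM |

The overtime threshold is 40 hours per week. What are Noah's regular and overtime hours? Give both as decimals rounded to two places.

Regular 40.00 hours, overtime 16.83 hours

Tue: 8:30 AM–5:39 PM = 9 h 9 min
Wed: 9:52 AM–9:30 PM = 11 h 38 min
Thu: 6:09 AM–2:20 PM = 8 h 11 min
Fri: 9:38 AM–5:14 PM = 7 h 36 min
Sat: 7:28 AM–6:22 PM = 10 h 54 min
Sun: 9:02 AM–6:24 PM = 9 h 22 min
Total worked: 56 h 50 min = 56.83 h.
Threshold 40 h → overtime 16 h 50 min, regular 40 h 0 min.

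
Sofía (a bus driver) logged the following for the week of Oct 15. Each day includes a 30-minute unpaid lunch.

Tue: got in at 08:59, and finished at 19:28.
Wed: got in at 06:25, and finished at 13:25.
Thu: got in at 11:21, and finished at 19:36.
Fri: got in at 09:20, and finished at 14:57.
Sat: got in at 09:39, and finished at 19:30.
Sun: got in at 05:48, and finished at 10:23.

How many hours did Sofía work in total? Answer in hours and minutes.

42 h 47 min

Tue: 08:59–19:28 = 10 h 29 min; less 30 min break → 9 h 59 min
Wed: 06:25–13:25 = 7 h 0 min; less 30 min break → 6 h 30 min
Thu: 11:21–19:36 = 8 h 15 min; less 30 min break → 7 h 45 min
Fri: 09:20–14:57 = 5 h 37 min; less 30 min break → 5 h 7 min
Sat: 09:39–19:30 = 9 h 51 min; less 30 min break → 9 h 21 min
Sun: 05:48–10:23 = 4 h 35 min; less 30 min break → 4 h 5 min
Total: 9 h 59 min + 6 h 30 min + 7 h 45 min + 5 h 7 min + 9 h 21 min + 4 h 5 min = 42 h 47 min.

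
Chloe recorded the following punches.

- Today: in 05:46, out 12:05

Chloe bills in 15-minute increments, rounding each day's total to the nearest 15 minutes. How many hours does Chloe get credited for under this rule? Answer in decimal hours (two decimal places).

6.25 hours

Today: 05:46–12:05 = 6 h 19 min → rounds to 6 h 15 min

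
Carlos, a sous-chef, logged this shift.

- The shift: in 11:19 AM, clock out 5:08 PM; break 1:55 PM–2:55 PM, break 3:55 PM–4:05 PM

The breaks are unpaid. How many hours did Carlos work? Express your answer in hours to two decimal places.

4.65 hours

The shift: 11:19 AM–5:08 PM = 5 h 49 min; less 70 min break → 4 h 39 min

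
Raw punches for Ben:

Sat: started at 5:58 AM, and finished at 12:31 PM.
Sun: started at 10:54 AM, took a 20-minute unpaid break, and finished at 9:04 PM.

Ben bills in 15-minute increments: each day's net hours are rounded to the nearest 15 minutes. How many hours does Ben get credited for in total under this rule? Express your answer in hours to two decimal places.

16.25 hours

Sat: 5:58 AM–12:31 PM = 6 h 33 min → rounds to 6 h 30 min
Sun: 10:54 AM–9:04 PM = 10 h 10 min − 20 min = 9 h 50 min → rounds to 9 h 45 min
Total credited: 16 h 15 min.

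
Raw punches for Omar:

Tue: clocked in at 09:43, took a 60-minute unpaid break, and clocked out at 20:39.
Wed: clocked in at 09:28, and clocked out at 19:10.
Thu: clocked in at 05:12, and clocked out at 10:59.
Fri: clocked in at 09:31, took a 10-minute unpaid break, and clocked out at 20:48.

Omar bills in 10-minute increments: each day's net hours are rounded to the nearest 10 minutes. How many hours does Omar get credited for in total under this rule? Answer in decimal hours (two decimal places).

Tue: 09:43–20:39 = 10 h 56 min − 60 min = 9 h 56 min → rounds to 10 h 0 min
Wed: 09:28–19:10 = 9 h 42 min → rounds to 9 h 40 min
Thu: 05:12–10:59 = 5 h 47 min → rounds to 5 h 50 min
Fri: 09:31–20:48 = 11 h 17 min − 10 min = 11 h 7 min → rounds to 11 h 10 min
Total credited: 36 h 40 min.

36.67 hours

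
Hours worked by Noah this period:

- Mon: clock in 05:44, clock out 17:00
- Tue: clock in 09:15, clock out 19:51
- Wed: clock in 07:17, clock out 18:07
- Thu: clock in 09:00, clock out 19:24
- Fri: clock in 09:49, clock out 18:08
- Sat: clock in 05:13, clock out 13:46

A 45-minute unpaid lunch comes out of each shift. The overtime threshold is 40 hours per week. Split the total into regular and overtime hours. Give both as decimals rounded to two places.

Regular 40.00 hours, overtime 15.47 hours

Mon: 05:44–17:00 = 11 h 16 min; less 45 min break → 10 h 31 min
Tue: 09:15–19:51 = 10 h 36 min; less 45 min break → 9 h 51 min
Wed: 07:17–18:07 = 10 h 50 min; less 45 min break → 10 h 5 min
Thu: 09:00–19:24 = 10 h 24 min; less 45 min break → 9 h 39 min
Fri: 09:49–18:08 = 8 h 19 min; less 45 min break → 7 h 34 min
Sat: 05:13–13:46 = 8 h 33 min; less 45 min break → 7 h 48 min
Total worked: 55 h 28 min = 55.47 h.
Threshold 40 h → overtime 15 h 28 min, regular 40 h 0 min.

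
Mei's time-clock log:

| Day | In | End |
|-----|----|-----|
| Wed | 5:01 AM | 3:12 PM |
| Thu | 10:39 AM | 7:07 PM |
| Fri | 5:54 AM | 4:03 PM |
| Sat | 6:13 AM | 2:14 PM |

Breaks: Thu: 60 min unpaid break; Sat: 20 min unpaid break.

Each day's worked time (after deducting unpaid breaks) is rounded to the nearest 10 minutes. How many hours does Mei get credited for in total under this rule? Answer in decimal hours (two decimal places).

Wed: 5:01 AM–3:12 PM = 10 h 11 min → rounds to 10 h 10 min
Thu: 10:39 AM–7:07 PM = 8 h 28 min − 60 min = 7 h 28 min → rounds to 7 h 30 min
Fri: 5:54 AM–4:03 PM = 10 h 9 min → rounds to 10 h 10 min
Sat: 6:13 AM–2:14 PM = 8 h 1 min − 20 min = 7 h 41 min → rounds to 7 h 40 min
Total credited: 35 h 30 min.

35.50 hours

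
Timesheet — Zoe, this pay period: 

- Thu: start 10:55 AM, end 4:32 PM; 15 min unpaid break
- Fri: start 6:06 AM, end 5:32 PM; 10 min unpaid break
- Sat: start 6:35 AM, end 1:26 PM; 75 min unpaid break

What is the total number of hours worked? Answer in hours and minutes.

Thu: 10:55 AM–4:32 PM = 5 h 37 min; less 15 min break → 5 h 22 min
Fri: 6:06 AM–5:32 PM = 11 h 26 min; less 10 min break → 11 h 16 min
Sat: 6:35 AM–1:26 PM = 6 h 51 min; less 75 min break → 5 h 36 min
Total: 5 h 22 min + 11 h 16 min + 5 h 36 min = 22 h 14 min.

22 h 14 min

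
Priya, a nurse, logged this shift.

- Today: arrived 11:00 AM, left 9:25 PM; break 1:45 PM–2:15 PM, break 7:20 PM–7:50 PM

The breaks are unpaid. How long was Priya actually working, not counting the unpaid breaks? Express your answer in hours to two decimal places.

Today: 11:00 AM–9:25 PM = 10 h 25 min; less 60 min break → 9 h 25 min

9.42 hours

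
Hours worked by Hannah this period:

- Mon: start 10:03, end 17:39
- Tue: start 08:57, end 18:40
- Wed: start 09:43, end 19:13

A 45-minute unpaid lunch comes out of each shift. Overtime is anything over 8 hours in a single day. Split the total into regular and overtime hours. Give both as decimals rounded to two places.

Mon: 10:03–17:39 = 7 h 36 min; less 45 min break → 6 h 51 min
Tue: 08:57–18:40 = 9 h 43 min; less 45 min break → 8 h 58 min
Wed: 09:43–19:13 = 9 h 30 min; less 45 min break → 8 h 45 min
Mon reg 6 h 51 min / OT 0 h 0 min; Tue reg 8 h 0 min / OT 0 h 58 min; Wed reg 8 h 0 min / OT 0 h 45 min.
Totals: regular 22 h 51 min, overtime 1 h 43 min.

Regular 22.85 hours, overtime 1.72 hours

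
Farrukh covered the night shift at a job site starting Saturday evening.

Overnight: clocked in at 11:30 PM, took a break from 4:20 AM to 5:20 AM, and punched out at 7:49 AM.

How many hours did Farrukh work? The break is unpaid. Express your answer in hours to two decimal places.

Overnight: 11:30 PM → midnight = 0 h 30 min; midnight → 7:49 AM = 7 h 49 min; span 8 h 19 min; less 60 min break → 7 h 19 min

7.32 hours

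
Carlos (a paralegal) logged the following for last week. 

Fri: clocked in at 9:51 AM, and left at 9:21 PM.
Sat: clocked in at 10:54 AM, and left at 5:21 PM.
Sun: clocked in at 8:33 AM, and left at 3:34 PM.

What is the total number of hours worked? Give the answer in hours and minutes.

24 h 58 min

Fri: 9:51 AM–9:21 PM = 11 h 30 min
Sat: 10:54 AM–5:21 PM = 6 h 27 min
Sun: 8:33 AM–3:34 PM = 7 h 1 min
Total: 11 h 30 min + 6 h 27 min + 7 h 1 min = 24 h 58 min.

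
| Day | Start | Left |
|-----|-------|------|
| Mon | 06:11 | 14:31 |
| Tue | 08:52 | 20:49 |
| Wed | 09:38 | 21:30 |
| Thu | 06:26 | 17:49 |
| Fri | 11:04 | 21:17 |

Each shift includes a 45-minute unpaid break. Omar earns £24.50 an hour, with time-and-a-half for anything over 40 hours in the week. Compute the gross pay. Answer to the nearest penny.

Mon: 06:11–14:31 = 8 h 20 min; less 45 min break → 7 h 35 min
Tue: 08:52–20:49 = 11 h 57 min; less 45 min break → 11 h 12 min
Wed: 09:38–21:30 = 11 h 52 min; less 45 min break → 11 h 7 min
Thu: 06:26–17:49 = 11 h 23 min; less 45 min break → 10 h 38 min
Fri: 11:04–21:17 = 10 h 13 min; less 45 min break → 9 h 28 min
Total worked: 50 h 0 min = 3000 min.
Regular 40 h 0 min = 2400 min at £24.50/h; overtime 10 h 0 min = 600 min at £36.75/h.
Pay = (2400 × £24.50 + 600 × £36.75) ÷ 60 = £1347.50.

£1347.50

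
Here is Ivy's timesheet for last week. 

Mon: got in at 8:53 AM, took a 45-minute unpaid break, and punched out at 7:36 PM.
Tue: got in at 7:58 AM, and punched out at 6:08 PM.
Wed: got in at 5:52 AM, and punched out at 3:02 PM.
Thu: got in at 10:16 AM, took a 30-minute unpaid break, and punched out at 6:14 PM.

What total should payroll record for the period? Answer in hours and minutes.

Mon: 8:53 AM–7:36 PM = 10 h 43 min; less 45 min break → 9 h 58 min
Tue: 7:58 AM–6:08 PM = 10 h 10 min
Wed: 5:52 AM–3:02 PM = 9 h 10 min
Thu: 10:16 AM–6:14 PM = 7 h 58 min; less 30 min break → 7 h 28 min
Total: 9 h 58 min + 10 h 10 min + 9 h 10 min + 7 h 28 min = 36 h 46 min.

36 h 46 min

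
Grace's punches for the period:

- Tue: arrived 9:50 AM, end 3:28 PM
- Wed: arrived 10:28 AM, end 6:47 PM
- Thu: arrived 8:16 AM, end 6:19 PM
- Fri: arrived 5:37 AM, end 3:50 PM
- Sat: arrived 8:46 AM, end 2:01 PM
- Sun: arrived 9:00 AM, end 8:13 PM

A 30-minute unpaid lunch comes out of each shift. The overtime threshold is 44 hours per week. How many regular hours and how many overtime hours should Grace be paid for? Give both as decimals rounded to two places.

Regular 44.00 hours, overtime 3.68 hours

Tue: 9:50 AM–3:28 PM = 5 h 38 min; less 30 min break → 5 h 8 min
Wed: 10:28 AM–6:47 PM = 8 h 19 min; less 30 min break → 7 h 49 min
Thu: 8:16 AM–6:19 PM = 10 h 3 min; less 30 min break → 9 h 33 min
Fri: 5:37 AM–3:50 PM = 10 h 13 min; less 30 min break → 9 h 43 min
Sat: 8:46 AM–2:01 PM = 5 h 15 min; less 30 min break → 4 h 45 min
Sun: 9:00 AM–8:13 PM = 11 h 13 min; less 30 min break → 10 h 43 min
Total worked: 47 h 41 min = 47.68 h.
Threshold 44 h → overtime 3 h 41 min, regular 44 h 0 min.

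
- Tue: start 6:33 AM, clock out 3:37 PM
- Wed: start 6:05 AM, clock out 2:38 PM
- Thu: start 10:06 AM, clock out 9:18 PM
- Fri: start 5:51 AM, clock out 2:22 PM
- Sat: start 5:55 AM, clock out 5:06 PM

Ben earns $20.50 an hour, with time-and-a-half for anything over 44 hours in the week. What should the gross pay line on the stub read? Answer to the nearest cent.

$1040.89

Tue: 6:33 AM–3:37 PM = 9 h 4 min
Wed: 6:05 AM–2:38 PM = 8 h 33 min
Thu: 10:06 AM–9:18 PM = 11 h 12 min
Fri: 5:51 AM–2:22 PM = 8 h 31 min
Sat: 5:55 AM–5:06 PM = 11 h 11 min
Total worked: 48 h 31 min = 2911 min.
Regular 44 h 0 min = 2640 min at $20.50/h; overtime 4 h 31 min = 271 min at $30.75/h.
Pay = (2640 × $20.50 + 271 × $30.75) ÷ 60 = $1040.89.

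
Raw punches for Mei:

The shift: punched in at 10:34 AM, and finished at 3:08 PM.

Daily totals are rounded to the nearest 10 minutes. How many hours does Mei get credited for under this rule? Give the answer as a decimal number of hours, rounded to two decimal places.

4.50 hours

The shift: 10:34 AM–3:08 PM = 4 h 34 min → rounds to 4 h 30 min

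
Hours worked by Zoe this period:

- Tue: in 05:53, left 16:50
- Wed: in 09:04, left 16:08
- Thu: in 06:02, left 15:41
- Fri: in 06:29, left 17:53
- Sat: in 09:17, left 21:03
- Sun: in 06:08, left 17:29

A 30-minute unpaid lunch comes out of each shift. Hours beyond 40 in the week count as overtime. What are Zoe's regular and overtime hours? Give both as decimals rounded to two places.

Tue: 05:53–16:50 = 10 h 57 min; less 30 min break → 10 h 27 min
Wed: 09:04–16:08 = 7 h 4 min; less 30 min break → 6 h 34 min
Thu: 06:02–15:41 = 9 h 39 min; less 30 min break → 9 h 9 min
Fri: 06:29–17:53 = 11 h 24 min; less 30 min break → 10 h 54 min
Sat: 09:17–21:03 = 11 h 46 min; less 30 min break → 11 h 16 min
Sun: 06:08–17:29 = 11 h 21 min; less 30 min break → 10 h 51 min
Total worked: 59 h 11 min = 59.18 h.
Threshold 40 h → overtime 19 h 11 min, regular 40 h 0 min.

Regular 40.00 hours, overtime 19.18 hours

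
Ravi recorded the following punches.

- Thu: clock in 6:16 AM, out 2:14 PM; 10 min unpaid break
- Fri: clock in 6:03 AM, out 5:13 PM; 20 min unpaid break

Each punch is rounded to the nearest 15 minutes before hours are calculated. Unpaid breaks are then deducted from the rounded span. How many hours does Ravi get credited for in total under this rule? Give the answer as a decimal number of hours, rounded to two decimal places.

18.75 hours

Thu: in 6:16 AM→6:15 AM, out 2:14 PM→2:15 PM; 8 h 0 min − 10 min = 7 h 50 min
Fri: in 6:03 AM→6:00 AM, out 5:13 PM→5:15 PM; 11 h 15 min − 20 min = 10 h 55 min
Total credited: 18 h 45 min.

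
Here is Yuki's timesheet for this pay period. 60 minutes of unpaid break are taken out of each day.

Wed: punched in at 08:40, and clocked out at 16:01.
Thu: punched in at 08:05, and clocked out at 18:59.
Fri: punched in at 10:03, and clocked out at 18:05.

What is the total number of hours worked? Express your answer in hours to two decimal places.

23.28 hours

Wed: 08:40–16:01 = 7 h 21 min; less 60 min break → 6 h 21 min
Thu: 08:05–18:59 = 10 h 54 min; less 60 min break → 9 h 54 min
Fri: 10:03–18:05 = 8 h 2 min; less 60 min break → 7 h 2 min
Total: 6 h 21 min + 9 h 54 min + 7 h 2 min = 23 h 17 min.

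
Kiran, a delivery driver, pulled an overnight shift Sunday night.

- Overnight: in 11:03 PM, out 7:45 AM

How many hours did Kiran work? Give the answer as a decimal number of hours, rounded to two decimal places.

8.70 hours

Overnight: 11:03 PM → midnight = 0 h 57 min; midnight → 7:45 AM = 7 h 45 min; span 8 h 42 min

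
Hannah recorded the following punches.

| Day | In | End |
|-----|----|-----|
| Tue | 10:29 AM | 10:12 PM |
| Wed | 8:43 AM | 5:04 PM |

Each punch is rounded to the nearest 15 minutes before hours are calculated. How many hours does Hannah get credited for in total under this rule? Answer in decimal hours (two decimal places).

20.00 hours

Tue: in 10:29 AM→10:30 AM, out 10:12 PM→10:15 PM; 11 h 45 min
Wed: in 8:43 AM→8:45 AM, out 5:04 PM→5:00 PM; 8 h 15 min
Total credited: 20 h 0 min.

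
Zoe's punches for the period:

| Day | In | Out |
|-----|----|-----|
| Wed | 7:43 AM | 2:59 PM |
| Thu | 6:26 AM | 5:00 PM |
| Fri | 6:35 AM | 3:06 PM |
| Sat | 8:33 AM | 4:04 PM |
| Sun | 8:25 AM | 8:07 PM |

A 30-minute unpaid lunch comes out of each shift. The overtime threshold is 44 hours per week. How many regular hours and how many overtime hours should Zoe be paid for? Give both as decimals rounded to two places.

Regular 43.07 hours, overtime 0.00 hours

Wed: 7:43 AM–2:59 PM = 7 h 16 min; less 30 min break → 6 h 46 min
Thu: 6:26 AM–5:00 PM = 10 h 34 min; less 30 min break → 10 h 4 min
Fri: 6:35 AM–3:06 PM = 8 h 31 min; less 30 min break → 8 h 1 min
Sat: 8:33 AM–4:04 PM = 7 h 31 min; less 30 min break → 7 h 1 min
Sun: 8:25 AM–8:07 PM = 11 h 42 min; less 30 min break → 11 h 12 min
Total worked: 43 h 4 min = 43.07 h.
Threshold 44 h → overtime 0 h 0 min, regular 43 h 4 min.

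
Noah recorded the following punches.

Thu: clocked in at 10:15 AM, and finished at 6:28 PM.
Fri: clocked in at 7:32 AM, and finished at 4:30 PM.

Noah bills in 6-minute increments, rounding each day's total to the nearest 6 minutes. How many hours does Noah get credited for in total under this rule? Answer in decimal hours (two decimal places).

17.20 hours

Thu: 10:15 AM–6:28 PM = 8 h 13 min → rounds to 8 h 12 min
Fri: 7:32 AM–4:30 PM = 8 h 58 min → rounds to 9 h 0 min
Total credited: 17 h 12 min.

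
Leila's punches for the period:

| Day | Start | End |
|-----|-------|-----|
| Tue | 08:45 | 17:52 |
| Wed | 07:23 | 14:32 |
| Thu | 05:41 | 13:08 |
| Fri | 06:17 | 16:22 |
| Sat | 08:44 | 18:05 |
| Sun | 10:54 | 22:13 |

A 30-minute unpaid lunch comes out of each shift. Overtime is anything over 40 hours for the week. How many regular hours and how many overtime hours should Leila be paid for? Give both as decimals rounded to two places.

Tue: 08:45–17:52 = 9 h 7 min; less 30 min break → 8 h 37 min
Wed: 07:23–14:32 = 7 h 9 min; less 30 min break → 6 h 39 min
Thu: 05:41–13:08 = 7 h 27 min; less 30 min break → 6 h 57 min
Fri: 06:17–16:22 = 10 h 5 min; less 30 min break → 9 h 35 min
Sat: 08:44–18:05 = 9 h 21 min; less 30 min break → 8 h 51 min
Sun: 10:54–22:13 = 11 h 19 min; less 30 min break → 10 h 49 min
Total worked: 51 h 28 min = 51.47 h.
Threshold 40 h → overtime 11 h 28 min, regular 40 h 0 min.

Regular 40.00 hours, overtime 11.47 hours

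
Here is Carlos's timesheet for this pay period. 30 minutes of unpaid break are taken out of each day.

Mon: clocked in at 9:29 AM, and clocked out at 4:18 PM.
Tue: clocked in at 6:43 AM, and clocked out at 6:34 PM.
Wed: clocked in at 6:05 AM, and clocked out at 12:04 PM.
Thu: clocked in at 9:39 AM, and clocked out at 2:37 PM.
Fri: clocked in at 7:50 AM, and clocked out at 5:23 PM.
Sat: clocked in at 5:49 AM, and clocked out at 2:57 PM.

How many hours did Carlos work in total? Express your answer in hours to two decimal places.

45.30 hours

Mon: 9:29 AM–4:18 PM = 6 h 49 min; less 30 min break → 6 h 19 min
Tue: 6:43 AM–6:34 PM = 11 h 51 min; less 30 min break → 11 h 21 min
Wed: 6:05 AM–12:04 PM = 5 h 59 min; less 30 min break → 5 h 29 min
Thu: 9:39 AM–2:37 PM = 4 h 58 min; less 30 min break → 4 h 28 min
Fri: 7:50 AM–5:23 PM = 9 h 33 min; less 30 min break → 9 h 3 min
Sat: 5:49 AM–2:57 PM = 9 h 8 min; less 30 min break → 8 h 38 min
Total: 6 h 19 min + 11 h 21 min + 5 h 29 min + 4 h 28 min + 9 h 3 min + 8 h 38 min = 45 h 18 min.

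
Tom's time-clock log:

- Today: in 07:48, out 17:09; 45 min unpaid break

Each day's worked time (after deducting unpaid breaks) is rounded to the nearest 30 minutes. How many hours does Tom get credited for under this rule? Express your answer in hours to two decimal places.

Today: 07:48–17:09 = 9 h 21 min − 45 min = 8 h 36 min → rounds to 8 h 30 min

8.50 hours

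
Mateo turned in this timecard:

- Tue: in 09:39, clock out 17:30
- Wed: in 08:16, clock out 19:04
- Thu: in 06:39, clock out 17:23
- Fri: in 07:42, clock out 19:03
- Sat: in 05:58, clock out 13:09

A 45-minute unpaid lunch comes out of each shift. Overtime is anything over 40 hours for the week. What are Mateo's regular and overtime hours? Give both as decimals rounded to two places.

Tue: 09:39–17:30 = 7 h 51 min; less 45 min break → 7 h 6 min
Wed: 08:16–19:04 = 10 h 48 min; less 45 min break → 10 h 3 min
Thu: 06:39–17:23 = 10 h 44 min; less 45 min break → 9 h 59 min
Fri: 07:42–19:03 = 11 h 21 min; less 45 min break → 10 h 36 min
Sat: 05:58–13:09 = 7 h 11 min; less 45 min break → 6 h 26 min
Total worked: 44 h 10 min = 44.17 h.
Threshold 40 h → overtime 4 h 10 min, regular 40 h 0 min.

Regular 40.00 hours, overtime 4.17 hours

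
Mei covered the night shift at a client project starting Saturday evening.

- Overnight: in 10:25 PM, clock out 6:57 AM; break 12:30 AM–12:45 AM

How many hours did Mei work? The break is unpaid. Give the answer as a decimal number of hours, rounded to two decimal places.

8.28 hours

Overnight: 10:25 PM → midnight = 1 h 35 min; midnight → 6:57 AM = 6 h 57 min; span 8 h 32 min; less 15 min break → 8 h 17 min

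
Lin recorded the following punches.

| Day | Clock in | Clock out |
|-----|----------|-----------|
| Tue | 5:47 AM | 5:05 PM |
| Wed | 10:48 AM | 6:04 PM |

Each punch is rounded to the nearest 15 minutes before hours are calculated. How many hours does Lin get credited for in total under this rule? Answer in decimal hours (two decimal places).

Tue: in 5:47 AM→5:45 AM, out 5:05 PM→5:00 PM; 11 h 15 min
Wed: in 10:48 AM→10:45 AM, out 6:04 PM→6:00 PM; 7 h 15 min
Total credited: 18 h 30 min.

18.50 hours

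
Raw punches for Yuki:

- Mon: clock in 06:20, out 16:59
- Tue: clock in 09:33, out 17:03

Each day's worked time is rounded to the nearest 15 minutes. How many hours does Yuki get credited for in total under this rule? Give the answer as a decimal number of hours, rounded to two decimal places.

Mon: 06:20–16:59 = 10 h 39 min → rounds to 10 h 45 min
Tue: 09:33–17:03 = 7 h 30 min → rounds to 7 h 30 min
Total credited: 18 h 15 min.

18.25 hours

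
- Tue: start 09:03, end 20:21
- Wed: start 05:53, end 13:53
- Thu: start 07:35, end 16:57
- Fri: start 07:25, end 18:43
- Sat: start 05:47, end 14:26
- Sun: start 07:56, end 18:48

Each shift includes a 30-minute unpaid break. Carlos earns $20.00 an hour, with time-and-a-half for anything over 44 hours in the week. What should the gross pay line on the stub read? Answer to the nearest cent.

Tue: 09:03–20:21 = 11 h 18 min; less 30 min break → 10 h 48 min
Wed: 05:53–13:53 = 8 h 0 min; less 30 min break → 7 h 30 min
Thu: 07:35–16:57 = 9 h 22 min; less 30 min break → 8 h 52 min
Fri: 07:25–18:43 = 11 h 18 min; less 30 min break → 10 h 48 min
Sat: 05:47–14:26 = 8 h 39 min; less 30 min break → 8 h 9 min
Sun: 07:56–18:48 = 10 h 52 min; less 30 min break → 10 h 22 min
Total worked: 56 h 29 min = 3389 min.
Regular 44 h 0 min = 2640 min at $20.00/h; overtime 12 h 29 min = 749 min at $30.00/h.
Pay = (2640 × $20.00 + 749 × $30.00) ÷ 60 = $1254.50.

$1254.50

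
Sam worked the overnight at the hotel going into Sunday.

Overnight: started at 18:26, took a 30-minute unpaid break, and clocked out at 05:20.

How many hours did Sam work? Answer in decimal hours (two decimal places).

10.40 hours

Overnight: 18:26 → midnight = 5 h 34 min; midnight → 05:20 = 5 h 20 min; span 10 h 54 min; less 30 min break → 10 h 24 min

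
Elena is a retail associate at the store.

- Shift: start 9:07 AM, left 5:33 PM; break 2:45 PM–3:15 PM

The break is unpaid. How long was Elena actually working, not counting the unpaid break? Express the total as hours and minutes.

7 h 56 min

Shift: 9:07 AM–5:33 PM = 8 h 26 min; less 30 min break → 7 h 56 min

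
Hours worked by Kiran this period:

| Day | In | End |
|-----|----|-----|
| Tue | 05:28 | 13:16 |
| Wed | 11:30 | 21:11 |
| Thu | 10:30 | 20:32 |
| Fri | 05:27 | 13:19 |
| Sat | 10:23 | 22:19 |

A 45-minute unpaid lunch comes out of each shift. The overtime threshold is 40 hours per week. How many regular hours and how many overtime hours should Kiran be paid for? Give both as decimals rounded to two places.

Tue: 05:28–13:16 = 7 h 48 min; less 45 min break → 7 h 3 min
Wed: 11:30–21:11 = 9 h 41 min; less 45 min break → 8 h 56 min
Thu: 10:30–20:32 = 10 h 2 min; less 45 min break → 9 h 17 min
Fri: 05:27–13:19 = 7 h 52 min; less 45 min break → 7 h 7 min
Sat: 10:23–22:19 = 11 h 56 min; less 45 min break → 11 h 11 min
Total worked: 43 h 34 min = 43.57 h.
Threshold 40 h → overtime 3 h 34 min, regular 40 h 0 min.

Regular 40.00 hours, overtime 3.57 hours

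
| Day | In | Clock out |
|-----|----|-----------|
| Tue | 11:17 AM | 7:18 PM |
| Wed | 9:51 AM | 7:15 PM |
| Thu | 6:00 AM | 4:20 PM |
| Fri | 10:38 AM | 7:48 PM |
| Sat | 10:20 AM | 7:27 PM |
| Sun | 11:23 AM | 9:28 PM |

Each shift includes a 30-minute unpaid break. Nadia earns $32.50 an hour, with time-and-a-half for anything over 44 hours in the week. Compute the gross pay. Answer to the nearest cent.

$1874.44

Tue: 11:17 AM–7:18 PM = 8 h 1 min; less 30 min break → 7 h 31 min
Wed: 9:51 AM–7:15 PM = 9 h 24 min; less 30 min break → 8 h 54 min
Thu: 6:00 AM–4:20 PM = 10 h 20 min; less 30 min break → 9 h 50 min
Fri: 10:38 AM–7:48 PM = 9 h 10 min; less 30 min break → 8 h 40 min
Sat: 10:20 AM–7:27 PM = 9 h 7 min; less 30 min break → 8 h 37 min
Sun: 11:23 AM–9:28 PM = 10 h 5 min; less 30 min break → 9 h 35 min
Total worked: 53 h 7 min = 3187 min.
Regular 44 h 0 min = 2640 min at $32.50/h; overtime 9 h 7 min = 547 min at $48.75/h.
Pay = (2640 × $32.50 + 547 × $48.75) ÷ 60 = $1874.44.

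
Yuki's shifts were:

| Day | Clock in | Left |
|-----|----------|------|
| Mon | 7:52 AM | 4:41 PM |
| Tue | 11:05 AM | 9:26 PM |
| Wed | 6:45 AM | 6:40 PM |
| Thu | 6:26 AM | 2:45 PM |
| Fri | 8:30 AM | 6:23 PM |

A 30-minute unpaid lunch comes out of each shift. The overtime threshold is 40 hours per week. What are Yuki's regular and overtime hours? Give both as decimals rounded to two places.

Mon: 7:52 AM–4:41 PM = 8 h 49 min; less 30 min break → 8 h 19 min
Tue: 11:05 AM–9:26 PM = 10 h 21 min; less 30 min break → 9 h 51 min
Wed: 6:45 AM–6:40 PM = 11 h 55 min; less 30 min break → 11 h 25 min
Thu: 6:26 AM–2:45 PM = 8 h 19 min; less 30 min break → 7 h 49 min
Fri: 8:30 AM–6:23 PM = 9 h 53 min; less 30 min break → 9 h 23 min
Total worked: 46 h 47 min = 46.78 h.
Threshold 40 h → overtime 6 h 47 min, regular 40 h 0 min.

Regular 40.00 hours, overtime 6.78 hours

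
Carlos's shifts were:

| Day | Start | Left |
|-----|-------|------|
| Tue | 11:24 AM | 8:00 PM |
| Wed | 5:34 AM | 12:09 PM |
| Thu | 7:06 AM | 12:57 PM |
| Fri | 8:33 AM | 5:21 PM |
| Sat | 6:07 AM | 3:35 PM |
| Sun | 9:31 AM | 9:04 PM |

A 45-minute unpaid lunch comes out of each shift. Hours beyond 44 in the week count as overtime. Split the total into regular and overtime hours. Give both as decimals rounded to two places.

Regular 44.00 hours, overtime 2.35 hours

Tue: 11:24 AM–8:00 PM = 8 h 36 min; less 45 min break → 7 h 51 min
Wed: 5:34 AM–12:09 PM = 6 h 35 min; less 45 min break → 5 h 50 min
Thu: 7:06 AM–12:57 PM = 5 h 51 min; less 45 min break → 5 h 6 min
Fri: 8:33 AM–5:21 PM = 8 h 48 min; less 45 min break → 8 h 3 min
Sat: 6:07 AM–3:35 PM = 9 h 28 min; less 45 min break → 8 h 43 min
Sun: 9:31 AM–9:04 PM = 11 h 33 min; less 45 min break → 10 h 48 min
Total worked: 46 h 21 min = 46.35 h.
Threshold 44 h → overtime 2 h 21 min, regular 44 h 0 min.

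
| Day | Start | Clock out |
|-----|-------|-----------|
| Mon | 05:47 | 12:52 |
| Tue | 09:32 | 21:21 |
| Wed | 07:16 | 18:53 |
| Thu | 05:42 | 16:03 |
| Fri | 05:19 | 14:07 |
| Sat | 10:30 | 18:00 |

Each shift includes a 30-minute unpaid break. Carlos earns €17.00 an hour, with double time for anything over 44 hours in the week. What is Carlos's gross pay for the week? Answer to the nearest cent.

Mon: 05:47–12:52 = 7 h 5 min; less 30 min break → 6 h 35 min
Tue: 09:32–21:21 = 11 h 49 min; less 30 min break → 11 h 19 min
Wed: 07:16–18:53 = 11 h 37 min; less 30 min break → 11 h 7 min
Thu: 05:42–16:03 = 10 h 21 min; less 30 min break → 9 h 51 min
Fri: 05:19–14:07 = 8 h 48 min; less 30 min break → 8 h 18 min
Sat: 10:30–18:00 = 7 h 30 min; less 30 min break → 7 h 0 min
Total worked: 54 h 10 min = 3250 min.
Regular 44 h 0 min = 2640 min at €17.00/h; overtime 10 h 10 min = 610 min at €34.00/h.
Pay = (2640 × €17.00 + 610 × €34.00) ÷ 60 = €1093.67.

€1093.67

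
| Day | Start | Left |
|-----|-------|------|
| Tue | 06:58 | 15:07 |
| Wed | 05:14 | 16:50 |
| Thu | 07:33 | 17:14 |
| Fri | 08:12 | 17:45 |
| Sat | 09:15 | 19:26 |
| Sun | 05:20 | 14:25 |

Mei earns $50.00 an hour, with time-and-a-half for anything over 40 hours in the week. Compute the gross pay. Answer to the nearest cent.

$3368.75

Tue: 06:58–15:07 = 8 h 9 min
Wed: 05:14–16:50 = 11 h 36 min
Thu: 07:33–17:14 = 9 h 41 min
Fri: 08:12–17:45 = 9 h 33 min
Sat: 09:15–19:26 = 10 h 11 min
Sun: 05:20–14:25 = 9 h 5 min
Total worked: 58 h 15 min = 3495 min.
Regular 40 h 0 min = 2400 min at $50.00/h; overtime 18 h 15 min = 1095 min at $75.00/h.
Pay = (2400 × $50.00 + 1095 × $75.00) ÷ 60 = $3368.75.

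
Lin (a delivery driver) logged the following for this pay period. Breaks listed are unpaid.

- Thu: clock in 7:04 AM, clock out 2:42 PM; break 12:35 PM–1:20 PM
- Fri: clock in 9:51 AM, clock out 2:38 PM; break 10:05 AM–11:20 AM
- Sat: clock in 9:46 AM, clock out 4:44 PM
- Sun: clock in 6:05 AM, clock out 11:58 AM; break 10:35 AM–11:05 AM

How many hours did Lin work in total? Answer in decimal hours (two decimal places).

22.77 hours

Thu: 7:04 AM–2:42 PM = 7 h 38 min; less 45 min break → 6 h 53 min
Fri: 9:51 AM–2:38 PM = 4 h 47 min; less 75 min break → 3 h 32 min
Sat: 9:46 AM–4:44 PM = 6 h 58 min
Sun: 6:05 AM–11:58 AM = 5 h 53 min; less 30 min break → 5 h 23 min
Total: 6 h 53 min + 3 h 32 min + 6 h 58 min + 5 h 23 min = 22 h 46 min.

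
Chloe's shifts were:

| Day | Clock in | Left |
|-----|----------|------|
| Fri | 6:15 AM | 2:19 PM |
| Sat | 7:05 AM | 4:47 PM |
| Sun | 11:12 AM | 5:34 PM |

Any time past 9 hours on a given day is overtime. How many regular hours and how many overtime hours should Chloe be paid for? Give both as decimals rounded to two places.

Regular 23.43 hours, overtime 0.70 hours

Fri: 6:15 AM–2:19 PM = 8 h 4 min
Sat: 7:05 AM–4:47 PM = 9 h 42 min
Sun: 11:12 AM–5:34 PM = 6 h 22 min
Fri reg 8 h 4 min / OT 0 h 0 min; Sat reg 9 h 0 min / OT 0 h 42 min; Sun reg 6 h 22 min / OT 0 h 0 min.
Totals: regular 23 h 26 min, overtime 0 h 42 min.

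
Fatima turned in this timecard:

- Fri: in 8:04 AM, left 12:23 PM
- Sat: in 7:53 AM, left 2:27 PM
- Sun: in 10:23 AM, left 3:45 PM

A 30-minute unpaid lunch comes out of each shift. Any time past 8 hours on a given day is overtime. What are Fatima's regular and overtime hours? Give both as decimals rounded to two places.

Fri: 8:04 AM–12:23 PM = 4 h 19 min; less 30 min break → 3 h 49 min
Sat: 7:53 AM–2:27 PM = 6 h 34 min; less 30 min break → 6 h 4 min
Sun: 10:23 AM–3:45 PM = 5 h 22 min; less 30 min break → 4 h 52 min
Fri reg 3 h 49 min / OT 0 h 0 min; Sat reg 6 h 4 min / OT 0 h 0 min; Sun reg 4 h 52 min / OT 0 h 0 min.
Totals: regular 14 h 45 min, overtime 0 h 0 min.

Regular 14.75 hours, overtime 0.00 hours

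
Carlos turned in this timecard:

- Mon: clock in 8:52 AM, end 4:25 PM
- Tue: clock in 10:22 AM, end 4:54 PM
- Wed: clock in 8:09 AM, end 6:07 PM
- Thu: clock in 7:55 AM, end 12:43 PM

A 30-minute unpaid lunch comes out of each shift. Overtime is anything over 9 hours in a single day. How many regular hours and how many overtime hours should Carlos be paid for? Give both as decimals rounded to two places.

Regular 26.38 hours, overtime 0.47 hours

Mon: 8:52 AM–4:25 PM = 7 h 33 min; less 30 min break → 7 h 3 min
Tue: 10:22 AM–4:54 PM = 6 h 32 min; less 30 min break → 6 h 2 min
Wed: 8:09 AM–6:07 PM = 9 h 58 min; less 30 min break → 9 h 28 min
Thu: 7:55 AM–12:43 PM = 4 h 48 min; less 30 min break → 4 h 18 min
Mon reg 7 h 3 min / OT 0 h 0 min; Tue reg 6 h 2 min / OT 0 h 0 min; Wed reg 9 h 0 min / OT 0 h 28 min; Thu reg 4 h 18 min / OT 0 h 0 min.
Totals: regular 26 h 23 min, overtime 0 h 28 min.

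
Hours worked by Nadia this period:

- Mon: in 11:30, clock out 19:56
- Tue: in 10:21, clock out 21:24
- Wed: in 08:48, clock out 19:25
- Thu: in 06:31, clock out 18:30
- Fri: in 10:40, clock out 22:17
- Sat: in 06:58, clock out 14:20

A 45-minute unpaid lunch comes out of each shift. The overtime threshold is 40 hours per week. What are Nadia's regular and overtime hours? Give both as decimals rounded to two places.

Mon: 11:30–19:56 = 8 h 26 min; less 45 min break → 7 h 41 min
Tue: 10:21–21:24 = 11 h 3 min; less 45 min break → 10 h 18 min
Wed: 08:48–19:25 = 10 h 37 min; less 45 min break → 9 h 52 min
Thu: 06:31–18:30 = 11 h 59 min; less 45 min break → 11 h 14 min
Fri: 10:40–22:17 = 11 h 37 min; less 45 min break → 10 h 52 min
Sat: 06:58–14:20 = 7 h 22 min; less 45 min break → 6 h 37 min
Total worked: 56 h 34 min = 56.57 h.
Threshold 40 h → overtime 16 h 34 min, regular 40 h 0 min.

Regular 40.00 hours, overtime 16.57 hours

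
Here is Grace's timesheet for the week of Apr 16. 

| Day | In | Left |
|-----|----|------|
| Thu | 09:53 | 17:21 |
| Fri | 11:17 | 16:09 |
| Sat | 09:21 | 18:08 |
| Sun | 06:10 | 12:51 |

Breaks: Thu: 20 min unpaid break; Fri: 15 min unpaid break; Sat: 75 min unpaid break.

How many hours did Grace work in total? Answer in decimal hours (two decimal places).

Thu: 09:53–17:21 = 7 h 28 min; less 20 min break → 7 h 8 min
Fri: 11:17–16:09 = 4 h 52 min; less 15 min break → 4 h 37 min
Sat: 09:21–18:08 = 8 h 47 min; less 75 min break → 7 h 32 min
Sun: 06:10–12:51 = 6 h 41 min
Total: 7 h 8 min + 4 h 37 min + 7 h 32 min + 6 h 41 min = 25 h 58 min.

25.97 hours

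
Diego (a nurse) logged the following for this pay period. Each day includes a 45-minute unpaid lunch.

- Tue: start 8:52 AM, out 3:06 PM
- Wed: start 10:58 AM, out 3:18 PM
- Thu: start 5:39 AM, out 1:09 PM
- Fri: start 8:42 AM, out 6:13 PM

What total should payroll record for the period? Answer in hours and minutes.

Tue: 8:52 AM–3:06 PM = 6 h 14 min; less 45 min break → 5 h 29 min
Wed: 10:58 AM–3:18 PM = 4 h 20 min; less 45 min break → 3 h 35 min
Thu: 5:39 AM–1:09 PM = 7 h 30 min; less 45 min break → 6 h 45 min
Fri: 8:42 AM–6:13 PM = 9 h 31 min; less 45 min break → 8 h 46 min
Total: 5 h 29 min + 3 h 35 min + 6 h 45 min + 8 h 46 min = 24 h 35 min.

24 h 35 min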